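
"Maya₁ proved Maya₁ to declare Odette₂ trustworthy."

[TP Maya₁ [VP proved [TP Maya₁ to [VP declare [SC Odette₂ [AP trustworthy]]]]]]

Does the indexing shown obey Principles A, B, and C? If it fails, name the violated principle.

The two coindexed NPs are *Maya₁* (the lower occurrence) and *Maya₁* (the higher occurrence).
*Maya₁* (the lower occurrence) is an R-expression. Principle C requires it to be free everywhere.
*Maya₁* (the higher occurrence) c-commands it and carries the same index.
The R-expression is bound → Principle C violation.

Principle C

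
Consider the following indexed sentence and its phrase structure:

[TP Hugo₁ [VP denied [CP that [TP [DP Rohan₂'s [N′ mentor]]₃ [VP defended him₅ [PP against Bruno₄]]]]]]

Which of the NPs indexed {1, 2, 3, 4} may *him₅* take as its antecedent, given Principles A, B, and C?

{1, 2}

*him* is a pronoun, so Principle B applies: it must be free in its binding domain.
Binding domain of *him₅*: the embedded TP, whose subject is [Rohan₂'s mentor]₃.
*Hugo₁* c-commands the pronoun but from outside its binding domain, and is not c-commanded by it → coindexation permitted.
*Rohan₂* and the pronoun do not c-command one another → neither Principle B nor Principle C is at stake; coindexation permitted.
*[Rohan₂'s mentor]₃* c-commands the pronoun within its binding domain → coindexation would violate Principle B.
*Bruno₄*: the pronoun c-commands this R-expression → coindexation would violate Principle C on *Bruno₄*.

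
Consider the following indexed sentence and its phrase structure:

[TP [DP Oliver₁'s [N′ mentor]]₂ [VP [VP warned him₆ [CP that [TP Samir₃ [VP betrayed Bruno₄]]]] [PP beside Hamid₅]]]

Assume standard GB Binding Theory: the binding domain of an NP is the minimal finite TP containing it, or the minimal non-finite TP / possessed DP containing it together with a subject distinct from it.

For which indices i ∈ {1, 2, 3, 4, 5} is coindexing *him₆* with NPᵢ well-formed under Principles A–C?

{1, 5}

*him* is a pronoun, so Principle B applies: it must be free in its binding domain.
Binding domain of *him₆*: the matrix TP, whose subject is [Oliver₁'s mentor]₂.
*Oliver₁* and the pronoun do not c-command one another → neither Principle B nor Principle C is at stake; coindexation permitted.
*[Oliver₁'s mentor]₂* c-commands the pronoun within its binding domain → coindexation would violate Principle B.
*Samir₃*: the pronoun c-commands this R-expression → coindexation would violate Principle C on *Samir₃*.
*Bruno₄*: the pronoun c-commands this R-expression → coindexation would violate Principle C on *Bruno₄*.
*Hamid₅* and the pronoun do not c-command one another → neither Principle B nor Principle C is at stake; coindexation permitted.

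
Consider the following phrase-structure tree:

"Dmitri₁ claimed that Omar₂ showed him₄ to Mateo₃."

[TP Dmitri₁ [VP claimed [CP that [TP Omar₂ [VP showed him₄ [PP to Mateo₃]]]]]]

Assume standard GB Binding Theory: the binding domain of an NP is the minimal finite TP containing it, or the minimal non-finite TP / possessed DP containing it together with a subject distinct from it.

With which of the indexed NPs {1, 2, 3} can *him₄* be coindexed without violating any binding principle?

*him* is a pronoun, so Principle B applies: it must be free in its binding domain.
Binding domain of *him₄*: the embedded TP, whose subject is Omar₂.
*Dmitri₁* c-commands the pronoun but from outside its binding domain, and is not c-commanded by it → coindexation permitted.
*Omar₂* c-commands the pronoun within its binding domain → coindexation would violate Principle B.
*Mateo₃*: the pronoun c-commands this R-expression → coindexation would violate Principle C on *Mateo₃*.

{1}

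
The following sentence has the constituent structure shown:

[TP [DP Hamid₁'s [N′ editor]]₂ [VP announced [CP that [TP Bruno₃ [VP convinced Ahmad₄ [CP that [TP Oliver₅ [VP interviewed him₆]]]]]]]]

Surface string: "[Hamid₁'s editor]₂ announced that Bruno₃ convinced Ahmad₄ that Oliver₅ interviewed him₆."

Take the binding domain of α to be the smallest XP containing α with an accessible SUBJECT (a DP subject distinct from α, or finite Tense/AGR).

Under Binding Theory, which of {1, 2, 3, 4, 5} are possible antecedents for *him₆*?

*him* is a pronoun, so Principle B applies: it must be free in its binding domain.
Binding domain of *him₆*: the embedded TP, whose subject is Oliver₅.
*Hamid₁* and the pronoun do not c-command one another → neither Principle B nor Principle C is at stake; coindexation permitted.
*[Hamid₁'s editor]₂* c-commands the pronoun but from outside its binding domain, and is not c-commanded by it → coindexation permitted.
*Bruno₃* c-commands the pronoun but from outside its binding domain, and is not c-commanded by it → coindexation permitted.
*Ahmad₄* c-commands the pronoun but from outside its binding domain, and is not c-commanded by it → coindexation permitted.
*Oliver₅* c-commands the pronoun within its binding domain → coindexation would violate Principle B.

{1, 2, 3, 4}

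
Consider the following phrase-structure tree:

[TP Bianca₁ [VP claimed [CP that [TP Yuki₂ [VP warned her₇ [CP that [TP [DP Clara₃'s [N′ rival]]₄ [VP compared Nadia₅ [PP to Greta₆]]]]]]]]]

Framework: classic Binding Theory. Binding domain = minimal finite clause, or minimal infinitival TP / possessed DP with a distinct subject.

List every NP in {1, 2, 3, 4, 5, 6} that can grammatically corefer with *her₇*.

*her* is a pronoun, so Principle B applies: it must be free in its binding domain.
Binding domain of *her₇*: the embedded TP, whose subject is Yuki₂.
*Bianca₁* c-commands the pronoun but from outside its binding domain, and is not c-commanded by it → coindexation permitted.
*Yuki₂* c-commands the pronoun within its binding domain → coindexation would violate Principle B.
*Clara₃*: the pronoun c-commands this R-expression → coindexation would violate Principle C on *Clara₃*.
*[Clara₃'s rival]₄*: the pronoun c-commands this R-expression → coindexation would violate Principle C on *[Clara₃'s rival]₄*.
*Nadia₅*: the pronoun c-commands this R-expression → coindexation would violate Principle C on *Nadia₅*.
*Greta₆*: the pronoun c-commands this R-expression → coindexation would violate Principle C on *Greta₆*.

{1}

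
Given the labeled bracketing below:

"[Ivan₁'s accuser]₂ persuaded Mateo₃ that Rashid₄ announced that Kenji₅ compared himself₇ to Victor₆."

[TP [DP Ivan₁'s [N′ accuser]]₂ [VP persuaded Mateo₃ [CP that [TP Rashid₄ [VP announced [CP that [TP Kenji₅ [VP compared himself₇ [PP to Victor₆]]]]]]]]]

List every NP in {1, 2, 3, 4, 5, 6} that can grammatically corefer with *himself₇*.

{5}

*himself* is an anaphor, so Principle A applies: it must be bound in its binding domain.
Binding domain of *himself₇*: the embedded TP, whose subject is Kenji₅.
*Ivan₁* does not c-command the anaphor → cannot bind it.
*[Ivan₁'s accuser]₂* c-commands the anaphor but is outside its binding domain → cannot satisfy Principle A.
*Mateo₃* c-commands the anaphor but is outside its binding domain → cannot satisfy Principle A.
*Rashid₄* c-commands the anaphor but is outside its binding domain → cannot satisfy Principle A.
*Kenji₅* c-commands the anaphor within its binding domain → licit binder.
*Victor₆* does not c-command the anaphor → cannot bind it.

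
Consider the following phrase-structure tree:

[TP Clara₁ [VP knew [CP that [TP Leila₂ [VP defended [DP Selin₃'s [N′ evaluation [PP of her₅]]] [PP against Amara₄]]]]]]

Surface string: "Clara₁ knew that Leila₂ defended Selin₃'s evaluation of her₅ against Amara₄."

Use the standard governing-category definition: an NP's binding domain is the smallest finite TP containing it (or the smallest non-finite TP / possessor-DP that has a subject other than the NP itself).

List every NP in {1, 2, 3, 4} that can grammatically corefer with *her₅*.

{1, 2, 4}

*her* is a pronoun, so Principle B applies: it must be free in its binding domain.
Binding domain of *her₅*: the possessed DP, whose subject is Selin₃.
*Clara₁* c-commands the pronoun but from outside its binding domain, and is not c-commanded by it → coindexation permitted.
*Leila₂* c-commands the pronoun but from outside its binding domain, and is not c-commanded by it → coindexation permitted.
*Selin₃* c-commands the pronoun within its binding domain → coindexation would violate Principle B.
*Amara₄* and the pronoun do not c-command one another → neither Principle B nor Principle C is at stake; coindexation permitted.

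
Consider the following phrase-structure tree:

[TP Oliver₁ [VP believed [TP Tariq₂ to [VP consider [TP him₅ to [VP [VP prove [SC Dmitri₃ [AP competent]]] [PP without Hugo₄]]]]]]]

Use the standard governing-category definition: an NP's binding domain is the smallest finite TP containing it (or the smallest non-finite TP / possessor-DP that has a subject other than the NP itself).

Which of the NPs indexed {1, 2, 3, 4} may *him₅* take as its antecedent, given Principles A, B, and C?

{1}

*him* is a pronoun, so Principle B applies: it must be free in its binding domain.
Binding domain of *him₅*: the embedded TP, whose subject is Tariq₂.
*Oliver₁* c-commands the pronoun but from outside its binding domain, and is not c-commanded by it → coindexation permitted.
*Tariq₂* c-commands the pronoun within its binding domain → coindexation would violate Principle B.
*Dmitri₃*: the pronoun c-commands this R-expression → coindexation would violate Principle C on *Dmitri₃*.
*Hugo₄*: the pronoun c-commands this R-expression → coindexation would violate Principle C on *Hugo₄*.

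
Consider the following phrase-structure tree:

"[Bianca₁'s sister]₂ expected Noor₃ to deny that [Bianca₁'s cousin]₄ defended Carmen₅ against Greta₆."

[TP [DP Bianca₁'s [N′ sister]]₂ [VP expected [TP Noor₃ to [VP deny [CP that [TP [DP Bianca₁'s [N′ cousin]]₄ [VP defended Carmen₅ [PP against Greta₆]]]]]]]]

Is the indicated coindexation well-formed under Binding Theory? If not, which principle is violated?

The two coindexed NPs are *Bianca₁* and *Bianca₁*.
*Bianca₁* is an R-expression; no coindexed NP c-commands it, so Principle C holds.
*Bianca₁* is an R-expression; *Bianca₁* does not c-command it, and no other NP shares its index, so Principle C is satisfied.
All principles are respected.

grammatical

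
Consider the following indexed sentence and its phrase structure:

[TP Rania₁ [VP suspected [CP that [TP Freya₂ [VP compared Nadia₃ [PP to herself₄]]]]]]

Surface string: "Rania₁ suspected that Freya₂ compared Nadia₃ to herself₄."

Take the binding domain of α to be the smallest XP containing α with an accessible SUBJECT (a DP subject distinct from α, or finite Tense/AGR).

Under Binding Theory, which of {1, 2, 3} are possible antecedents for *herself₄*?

{2, 3}

*herself* is an anaphor, so Principle A applies: it must be bound in its binding domain.
Binding domain of *herself₄*: the embedded TP, whose subject is Freya₂.
*Rania₁* c-commands the anaphor but is outside its binding domain → cannot satisfy Principle A.
*Freya₂* c-commands the anaphor within its binding domain → licit binder.
*Nadia₃* c-commands the anaphor within its binding domain → licit binder.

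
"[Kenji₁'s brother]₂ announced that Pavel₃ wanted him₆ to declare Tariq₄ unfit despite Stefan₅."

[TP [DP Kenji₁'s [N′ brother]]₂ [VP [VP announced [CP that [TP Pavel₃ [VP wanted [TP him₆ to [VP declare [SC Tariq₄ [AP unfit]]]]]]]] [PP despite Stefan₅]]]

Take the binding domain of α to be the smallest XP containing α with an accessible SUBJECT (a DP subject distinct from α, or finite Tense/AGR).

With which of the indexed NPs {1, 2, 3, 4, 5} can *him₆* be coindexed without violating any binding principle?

{1, 2, 5}

*him* is a pronoun, so Principle B applies: it must be free in its binding domain.
Binding domain of *him₆*: the embedded TP, whose subject is Pavel₃.
*Kenji₁* and the pronoun do not c-command one another → neither Principle B nor Principle C is at stake; coindexation permitted.
*[Kenji₁'s brother]₂* c-commands the pronoun but from outside its binding domain, and is not c-commanded by it → coindexation permitted.
*Pavel₃* c-commands the pronoun within its binding domain → coindexation would violate Principle B.
*Tariq₄*: the pronoun c-commands this R-expression → coindexation would violate Principle C on *Tariq₄*.
*Stefan₅* and the pronoun do not c-command one another → neither Principle B nor Principle C is at stake; coindexation permitted.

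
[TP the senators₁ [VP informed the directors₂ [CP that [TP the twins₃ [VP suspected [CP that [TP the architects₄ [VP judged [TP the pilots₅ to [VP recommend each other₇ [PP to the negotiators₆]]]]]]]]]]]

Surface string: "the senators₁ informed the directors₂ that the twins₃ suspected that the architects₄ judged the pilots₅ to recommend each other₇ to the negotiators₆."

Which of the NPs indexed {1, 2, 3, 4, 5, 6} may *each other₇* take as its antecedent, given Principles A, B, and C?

*each other* is an anaphor, so Principle A applies: it must be bound in its binding domain.
Binding domain of *each other₇*: the embedded TP, whose subject is the pilots₅.
*the senators₁* c-commands the anaphor but is outside its binding domain → cannot satisfy Principle A.
*the directors₂* c-commands the anaphor but is outside its binding domain → cannot satisfy Principle A.
*the twins₃* c-commands the anaphor but is outside its binding domain → cannot satisfy Principle A.
*the architects₄* c-commands the anaphor but is outside its binding domain → cannot satisfy Principle A.
*the pilots₅* c-commands the anaphor within its binding domain → licit binder.
*the negotiators₆* does not c-command the anaphor → cannot bind it.

{5}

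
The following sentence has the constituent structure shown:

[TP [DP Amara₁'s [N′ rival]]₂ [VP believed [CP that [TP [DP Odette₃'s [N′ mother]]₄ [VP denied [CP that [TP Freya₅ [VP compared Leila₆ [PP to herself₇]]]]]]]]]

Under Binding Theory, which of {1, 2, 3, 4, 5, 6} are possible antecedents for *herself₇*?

*herself* is an anaphor, so Principle A applies: it must be bound in its binding domain.
Binding domain of *herself₇*: the embedded TP, whose subject is Freya₅.
*Amara₁* does not c-command the anaphor → cannot bind it.
*[Amara₁'s rival]₂* c-commands the anaphor but is outside its binding domain → cannot satisfy Principle A.
*Odette₃* does not c-command the anaphor → cannot bind it.
*[Odette₃'s mother]₄* c-commands the anaphor but is outside its binding domain → cannot satisfy Principle A.
*Freya₅* c-commands the anaphor within its binding domain → licit binder.
*Leila₆* c-commands the anaphor within its binding domain → licit binder.

{5, 6}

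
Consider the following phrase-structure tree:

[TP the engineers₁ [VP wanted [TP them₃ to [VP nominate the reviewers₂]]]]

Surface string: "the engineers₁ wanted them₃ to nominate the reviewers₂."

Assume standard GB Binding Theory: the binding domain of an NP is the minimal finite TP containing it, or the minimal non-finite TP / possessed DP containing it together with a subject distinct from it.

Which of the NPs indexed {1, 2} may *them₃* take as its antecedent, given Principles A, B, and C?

*them* is a pronoun, so Principle B applies: it must be free in its binding domain.
Binding domain of *them₃*: the matrix TP, whose subject is the engineers₁.
*the engineers₁* c-commands the pronoun within its binding domain → coindexation would violate Principle B.
*the reviewers₂*: the pronoun c-commands this R-expression → coindexation would violate Principle C on *the reviewers₂*.

none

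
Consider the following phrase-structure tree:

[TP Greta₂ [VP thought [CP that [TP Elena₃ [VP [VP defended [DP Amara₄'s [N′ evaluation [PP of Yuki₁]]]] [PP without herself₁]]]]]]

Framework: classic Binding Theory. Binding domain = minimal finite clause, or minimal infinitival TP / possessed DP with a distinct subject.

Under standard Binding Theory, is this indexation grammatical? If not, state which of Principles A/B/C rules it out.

Principle A

The two coindexed NPs are *Yuki₁* and *herself₁*.
*herself₁* is an anaphor. Principle A requires it to be bound within its binding domain — the embedded TP, whose subject is Elena₃.
Within that domain it is c-commanded by *Elena₃*, which does not share its index.
*Yuki₁* does not c-command the anaphor at all.
The anaphor is unbound in its domain → Principle A violation.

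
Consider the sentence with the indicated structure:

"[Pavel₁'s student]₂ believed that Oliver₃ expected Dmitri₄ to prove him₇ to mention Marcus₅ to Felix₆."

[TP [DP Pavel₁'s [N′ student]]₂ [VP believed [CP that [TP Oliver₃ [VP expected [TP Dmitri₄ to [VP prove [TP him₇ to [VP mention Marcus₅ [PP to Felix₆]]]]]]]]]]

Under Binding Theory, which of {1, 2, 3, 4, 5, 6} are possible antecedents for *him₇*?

*him* is a pronoun, so Principle B applies: it must be free in its binding domain.
Binding domain of *him₇*: the embedded TP, whose subject is Dmitri₄.
*Pavel₁* and the pronoun do not c-command one another → neither Principle B nor Principle C is at stake; coindexation permitted.
*[Pavel₁'s student]₂* c-commands the pronoun but from outside its binding domain, and is not c-commanded by it → coindexation permitted.
*Oliver₃* c-commands the pronoun but from outside its binding domain, and is not c-commanded by it → coindexation permitted.
*Dmitri₄* c-commands the pronoun within its binding domain → coindexation would violate Principle B.
*Marcus₅*: the pronoun c-commands this R-expression → coindexation would violate Principle C on *Marcus₅*.
*Felix₆*: the pronoun c-commands this R-expression → coindexation would violate Principle C on *Felix₆*.

{1, 2, 3}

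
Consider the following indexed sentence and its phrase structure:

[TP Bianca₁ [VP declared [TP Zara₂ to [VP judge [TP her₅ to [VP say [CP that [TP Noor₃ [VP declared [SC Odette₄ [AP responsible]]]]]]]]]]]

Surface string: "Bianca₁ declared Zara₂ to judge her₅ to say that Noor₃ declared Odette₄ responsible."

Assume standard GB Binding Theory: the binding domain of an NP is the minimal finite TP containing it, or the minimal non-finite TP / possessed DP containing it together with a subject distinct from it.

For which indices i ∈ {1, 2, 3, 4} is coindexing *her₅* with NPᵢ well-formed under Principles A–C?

{1}

*her* is a pronoun, so Principle B applies: it must be free in its binding domain.
Binding domain of *her₅*: the embedded TP, whose subject is Zara₂.
*Bianca₁* c-commands the pronoun but from outside its binding domain, and is not c-commanded by it → coindexation permitted.
*Zara₂* c-commands the pronoun within its binding domain → coindexation would violate Principle B.
*Noor₃*: the pronoun c-commands this R-expression → coindexation would violate Principle C on *Noor₃*.
*Odette₄*: the pronoun c-commands this R-expression → coindexation would violate Principle C on *Odette₄*.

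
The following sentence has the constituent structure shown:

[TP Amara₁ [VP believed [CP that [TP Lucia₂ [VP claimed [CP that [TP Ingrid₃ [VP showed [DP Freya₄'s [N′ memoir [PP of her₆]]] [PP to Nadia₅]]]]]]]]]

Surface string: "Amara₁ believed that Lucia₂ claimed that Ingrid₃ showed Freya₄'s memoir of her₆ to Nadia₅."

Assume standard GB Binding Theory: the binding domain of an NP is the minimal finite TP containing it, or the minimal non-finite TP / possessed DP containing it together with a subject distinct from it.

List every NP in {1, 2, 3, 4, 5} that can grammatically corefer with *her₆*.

*her* is a pronoun, so Principle B applies: it must be free in its binding domain.
Binding domain of *her₆*: the possessed DP, whose subject is Freya₄.
*Amara₁* c-commands the pronoun but from outside its binding domain, and is not c-commanded by it → coindexation permitted.
*Lucia₂* c-commands the pronoun but from outside its binding domain, and is not c-commanded by it → coindexation permitted.
*Ingrid₃* c-commands the pronoun but from outside its binding domain, and is not c-commanded by it → coindexation permitted.
*Freya₄* c-commands the pronoun within its binding domain → coindexation would violate Principle B.
*Nadia₅* and the pronoun do not c-command one another → neither Principle B nor Principle C is at stake; coindexation permitted.

{1, 2, 3, 5}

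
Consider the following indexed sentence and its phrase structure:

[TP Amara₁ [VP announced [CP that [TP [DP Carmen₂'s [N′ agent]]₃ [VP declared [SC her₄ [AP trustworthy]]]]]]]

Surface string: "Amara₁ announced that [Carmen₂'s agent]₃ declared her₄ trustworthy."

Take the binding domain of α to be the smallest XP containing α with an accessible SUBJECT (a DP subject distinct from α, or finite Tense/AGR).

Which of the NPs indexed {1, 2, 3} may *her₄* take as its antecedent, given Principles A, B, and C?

*her* is a pronoun, so Principle B applies: it must be free in its binding domain.
Binding domain of *her₄*: the embedded TP, whose subject is [Carmen₂'s agent]₃.
*Amara₁* c-commands the pronoun but from outside its binding domain, and is not c-commanded by it → coindexation permitted.
*Carmen₂* and the pronoun do not c-command one another → neither Principle B nor Principle C is at stake; coindexation permitted.
*[Carmen₂'s agent]₃* c-commands the pronoun within its binding domain → coindexation would violate Principle B.

{1, 2}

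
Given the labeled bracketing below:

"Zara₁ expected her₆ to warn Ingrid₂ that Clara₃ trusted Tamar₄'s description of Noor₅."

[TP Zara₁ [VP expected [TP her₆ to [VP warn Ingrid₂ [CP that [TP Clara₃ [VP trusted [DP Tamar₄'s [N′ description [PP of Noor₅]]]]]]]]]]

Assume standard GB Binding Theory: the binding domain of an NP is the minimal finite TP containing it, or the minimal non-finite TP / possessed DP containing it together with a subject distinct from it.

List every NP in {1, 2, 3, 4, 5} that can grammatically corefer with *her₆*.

*her* is a pronoun, so Principle B applies: it must be free in its binding domain.
Binding domain of *her₆*: the matrix TP, whose subject is Zara₁.
*Zara₁* c-commands the pronoun within its binding domain → coindexation would violate Principle B.
*Ingrid₂*: the pronoun c-commands this R-expression → coindexation would violate Principle C on *Ingrid₂*.
*Clara₃*: the pronoun c-commands this R-expression → coindexation would violate Principle C on *Clara₃*.
*Tamar₄*: the pronoun c-commands this R-expression → coindexation would violate Principle C on *Tamar₄*.
*Noor₅*: the pronoun c-commands this R-expression → coindexation would violate Principle C on *Noor₅*.

none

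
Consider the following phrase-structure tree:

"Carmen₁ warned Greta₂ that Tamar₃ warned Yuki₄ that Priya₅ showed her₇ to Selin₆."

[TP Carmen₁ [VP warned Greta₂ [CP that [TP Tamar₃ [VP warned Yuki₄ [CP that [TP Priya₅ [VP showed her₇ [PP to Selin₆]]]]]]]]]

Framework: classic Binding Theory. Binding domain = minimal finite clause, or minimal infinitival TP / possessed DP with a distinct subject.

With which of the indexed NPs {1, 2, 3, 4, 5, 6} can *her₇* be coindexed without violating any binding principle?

{1, 2, 3, 4}

*her* is a pronoun, so Principle B applies: it must be free in its binding domain.
Binding domain of *her₇*: the embedded TP, whose subject is Priya₅.
*Carmen₁* c-commands the pronoun but from outside its binding domain, and is not c-commanded by it → coindexation permitted.
*Greta₂* c-commands the pronoun but from outside its binding domain, and is not c-commanded by it → coindexation permitted.
*Tamar₃* c-commands the pronoun but from outside its binding domain, and is not c-commanded by it → coindexation permitted.
*Yuki₄* c-commands the pronoun but from outside its binding domain, and is not c-commanded by it → coindexation permitted.
*Priya₅* c-commands the pronoun within its binding domain → coindexation would violate Principle B.
*Selin₆*: the pronoun c-commands this R-expression → coindexation would violate Principle C on *Selin₆*.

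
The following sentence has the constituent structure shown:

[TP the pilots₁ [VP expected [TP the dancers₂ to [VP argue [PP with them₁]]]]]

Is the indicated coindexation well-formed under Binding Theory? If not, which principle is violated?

grammatical

The two coindexed NPs are *the pilots₁* and *them₁*.
*them₁* is a pronoun; its binding domain is the embedded TP, whose subject is the dancers₂. Within that domain it is c-commanded only by *the dancers₂*, which carries a different index — the pronoun is free locally, so Principle B holds.
*the pilots₁* is an R-expression; *them₁* does not c-command it, and no other NP shares its index, so Principle C is satisfied.
All principles are respected.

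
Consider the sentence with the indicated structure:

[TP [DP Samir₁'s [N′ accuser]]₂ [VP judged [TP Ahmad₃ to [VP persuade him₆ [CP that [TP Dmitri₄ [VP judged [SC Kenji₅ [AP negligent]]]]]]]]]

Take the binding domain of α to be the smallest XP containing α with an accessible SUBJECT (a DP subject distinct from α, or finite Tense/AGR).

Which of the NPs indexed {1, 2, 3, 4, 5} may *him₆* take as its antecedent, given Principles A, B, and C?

*him* is a pronoun, so Principle B applies: it must be free in its binding domain.
Binding domain of *him₆*: the embedded TP, whose subject is Ahmad₃.
*Samir₁* and the pronoun do not c-command one another → neither Principle B nor Principle C is at stake; coindexation permitted.
*[Samir₁'s accuser]₂* c-commands the pronoun but from outside its binding domain, and is not c-commanded by it → coindexation permitted.
*Ahmad₃* c-commands the pronoun within its binding domain → coindexation would violate Principle B.
*Dmitri₄*: the pronoun c-commands this R-expression → coindexation would violate Principle C on *Dmitri₄*.
*Kenji₅*: the pronoun c-commands this R-expression → coindexation would violate Principle C on *Kenji₅*.

{1, 2}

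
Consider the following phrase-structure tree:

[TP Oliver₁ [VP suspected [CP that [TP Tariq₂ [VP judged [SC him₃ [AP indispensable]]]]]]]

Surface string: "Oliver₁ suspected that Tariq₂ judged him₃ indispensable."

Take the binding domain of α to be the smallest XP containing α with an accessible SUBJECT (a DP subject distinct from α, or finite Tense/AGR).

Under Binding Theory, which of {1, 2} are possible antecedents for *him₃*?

*him* is a pronoun, so Principle B applies: it must be free in its binding domain.
Binding domain of *him₃*: the embedded TP, whose subject is Tariq₂.
*Oliver₁* c-commands the pronoun but from outside its binding domain, and is not c-commanded by it → coindexation permitted.
*Tariq₂* c-commands the pronoun within its binding domain → coindexation would violate Principle B.

{1}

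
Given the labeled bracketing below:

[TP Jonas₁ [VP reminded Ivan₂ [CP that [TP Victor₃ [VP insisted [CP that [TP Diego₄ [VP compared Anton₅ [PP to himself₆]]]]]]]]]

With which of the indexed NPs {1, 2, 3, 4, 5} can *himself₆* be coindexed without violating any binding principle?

*himself* is an anaphor, so Principle A applies: it must be bound in its binding domain.
Binding domain of *himself₆*: the embedded TP, whose subject is Diego₄.
*Jonas₁* c-commands the anaphor but is outside its binding domain → cannot satisfy Principle A.
*Ivan₂* c-commands the anaphor but is outside its binding domain → cannot satisfy Principle A.
*Victor₃* c-commands the anaphor but is outside its binding domain → cannot satisfy Principle A.
*Diego₄* c-commands the anaphor within its binding domain → licit binder.
*Anton₅* c-commands the anaphor within its binding domain → licit binder.

{4, 5}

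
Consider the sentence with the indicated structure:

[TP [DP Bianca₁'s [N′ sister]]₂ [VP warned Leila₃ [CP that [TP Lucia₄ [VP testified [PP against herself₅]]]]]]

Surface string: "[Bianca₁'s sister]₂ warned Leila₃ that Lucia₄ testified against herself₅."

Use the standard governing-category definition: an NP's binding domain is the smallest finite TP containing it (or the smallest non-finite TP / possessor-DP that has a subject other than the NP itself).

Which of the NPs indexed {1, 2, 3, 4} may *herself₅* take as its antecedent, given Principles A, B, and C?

*herself* is an anaphor, so Principle A applies: it must be bound in its binding domain.
Binding domain of *herself₅*: the embedded TP, whose subject is Lucia₄.
*Bianca₁* does not c-command the anaphor → cannot bind it.
*[Bianca₁'s sister]₂* c-commands the anaphor but is outside its binding domain → cannot satisfy Principle A.
*Leila₃* c-commands the anaphor but is outside its binding domain → cannot satisfy Principle A.
*Lucia₄* c-commands the anaphor within its binding domain → licit binder.

{4}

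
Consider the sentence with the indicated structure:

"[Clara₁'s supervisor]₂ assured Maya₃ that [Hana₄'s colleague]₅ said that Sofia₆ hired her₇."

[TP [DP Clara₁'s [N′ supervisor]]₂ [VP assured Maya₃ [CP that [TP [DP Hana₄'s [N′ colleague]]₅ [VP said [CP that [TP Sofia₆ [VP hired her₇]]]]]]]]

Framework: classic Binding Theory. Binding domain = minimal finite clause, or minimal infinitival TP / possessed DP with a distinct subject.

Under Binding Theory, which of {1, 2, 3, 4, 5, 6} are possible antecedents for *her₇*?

{1, 2, 3, 4, 5}

*her* is a pronoun, so Principle B applies: it must be free in its binding domain.
Binding domain of *her₇*: the embedded TP, whose subject is Sofia₆.
*Clara₁* and the pronoun do not c-command one another → neither Principle B nor Principle C is at stake; coindexation permitted.
*[Clara₁'s supervisor]₂* c-commands the pronoun but from outside its binding domain, and is not c-commanded by it → coindexation permitted.
*Maya₃* c-commands the pronoun but from outside its binding domain, and is not c-commanded by it → coindexation permitted.
*Hana₄* and the pronoun do not c-command one another → neither Principle B nor Principle C is at stake; coindexation permitted.
*[Hana₄'s colleague]₅* c-commands the pronoun but from outside its binding domain, and is not c-commanded by it → coindexation permitted.
*Sofia₆* c-commands the pronoun within its binding domain → coindexation would violate Principle B.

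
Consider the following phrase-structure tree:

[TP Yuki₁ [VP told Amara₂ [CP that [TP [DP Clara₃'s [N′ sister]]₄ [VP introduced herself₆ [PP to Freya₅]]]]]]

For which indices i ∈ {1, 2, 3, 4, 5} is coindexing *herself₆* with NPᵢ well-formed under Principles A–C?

{4}

*herself* is an anaphor, so Principle A applies: it must be bound in its binding domain.
Binding domain of *herself₆*: the embedded TP, whose subject is [Clara₃'s sister]₄.
*Yuki₁* c-commands the anaphor but is outside its binding domain → cannot satisfy Principle A.
*Amara₂* c-commands the anaphor but is outside its binding domain → cannot satisfy Principle A.
*Clara₃* does not c-command the anaphor → cannot bind it.
*[Clara₃'s sister]₄* c-commands the anaphor within its binding domain → licit binder.
*Freya₅* does not c-command the anaphor → cannot bind it.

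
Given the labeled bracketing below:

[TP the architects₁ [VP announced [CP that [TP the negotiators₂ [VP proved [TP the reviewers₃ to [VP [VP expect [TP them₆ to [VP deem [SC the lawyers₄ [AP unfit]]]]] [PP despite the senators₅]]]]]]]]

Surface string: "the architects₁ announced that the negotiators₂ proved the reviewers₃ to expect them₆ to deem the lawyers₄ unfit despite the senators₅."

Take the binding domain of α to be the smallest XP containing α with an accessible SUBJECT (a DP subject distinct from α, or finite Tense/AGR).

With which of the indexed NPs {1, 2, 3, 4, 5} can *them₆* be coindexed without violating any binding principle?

{1, 2, 5}

*them* is a pronoun, so Principle B applies: it must be free in its binding domain.
Binding domain of *them₆*: the embedded TP, whose subject is the reviewers₃.
*the architects₁* c-commands the pronoun but from outside its binding domain, and is not c-commanded by it → coindexation permitted.
*the negotiators₂* c-commands the pronoun but from outside its binding domain, and is not c-commanded by it → coindexation permitted.
*the reviewers₃* c-commands the pronoun within its binding domain → coindexation would violate Principle B.
*the lawyers₄*: the pronoun c-commands this R-expression → coindexation would violate Principle C on *the lawyers₄*.
*the senators₅* and the pronoun do not c-command one another → neither Principle B nor Principle C is at stake; coindexation permitted.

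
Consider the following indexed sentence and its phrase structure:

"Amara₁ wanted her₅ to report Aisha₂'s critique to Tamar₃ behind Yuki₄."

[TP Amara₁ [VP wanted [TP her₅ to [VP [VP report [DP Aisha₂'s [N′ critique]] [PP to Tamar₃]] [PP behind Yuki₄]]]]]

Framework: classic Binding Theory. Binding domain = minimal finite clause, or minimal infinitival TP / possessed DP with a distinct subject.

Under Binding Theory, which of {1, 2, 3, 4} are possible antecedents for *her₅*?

none

*her* is a pronoun, so Principle B applies: it must be free in its binding domain.
Binding domain of *her₅*: the matrix TP, whose subject is Amara₁.
*Amara₁* c-commands the pronoun within its binding domain → coindexation would violate Principle B.
*Aisha₂*: the pronoun c-commands this R-expression → coindexation would violate Principle C on *Aisha₂*.
*Tamar₃*: the pronoun c-commands this R-expression → coindexation would violate Principle C on *Tamar₃*.
*Yuki₄*: the pronoun c-commands this R-expression → coindexation would violate Principle C on *Yuki₄*.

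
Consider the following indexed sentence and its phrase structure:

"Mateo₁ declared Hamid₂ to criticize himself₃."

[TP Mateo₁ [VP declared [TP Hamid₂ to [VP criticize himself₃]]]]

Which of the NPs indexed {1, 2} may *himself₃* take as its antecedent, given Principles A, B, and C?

*himself* is an anaphor, so Principle A applies: it must be bound in its binding domain.
Binding domain of *himself₃*: the embedded TP, whose subject is Hamid₂.
*Mateo₁* c-commands the anaphor but is outside its binding domain → cannot satisfy Principle A.
*Hamid₂* c-commands the anaphor within its binding domain → licit binder.

{2}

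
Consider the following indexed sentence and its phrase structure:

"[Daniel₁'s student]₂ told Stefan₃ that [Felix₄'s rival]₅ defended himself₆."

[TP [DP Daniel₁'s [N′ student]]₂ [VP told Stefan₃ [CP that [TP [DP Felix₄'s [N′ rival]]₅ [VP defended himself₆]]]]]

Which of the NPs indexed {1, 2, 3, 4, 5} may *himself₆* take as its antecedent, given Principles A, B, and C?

*himself* is an anaphor, so Principle A applies: it must be bound in its binding domain.
Binding domain of *himself₆*: the embedded TP, whose subject is [Felix₄'s rival]₅.
*Daniel₁* does not c-command the anaphor → cannot bind it.
*[Daniel₁'s student]₂* c-commands the anaphor but is outside its binding domain → cannot satisfy Principle A.
*Stefan₃* c-commands the anaphor but is outside its binding domain → cannot satisfy Principle A.
*Felix₄* does not c-command the anaphor → cannot bind it.
*[Felix₄'s rival]₅* c-commands the anaphor within its binding domain → licit binder.

{5}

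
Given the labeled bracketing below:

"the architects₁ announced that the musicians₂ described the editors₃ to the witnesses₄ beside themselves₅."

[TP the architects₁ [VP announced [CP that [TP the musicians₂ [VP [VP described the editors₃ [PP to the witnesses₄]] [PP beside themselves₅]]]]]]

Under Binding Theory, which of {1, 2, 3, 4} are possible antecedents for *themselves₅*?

{2}

*themselves* is an anaphor, so Principle A applies: it must be bound in its binding domain.
Binding domain of *themselves₅*: the embedded TP, whose subject is the musicians₂.
*the architects₁* c-commands the anaphor but is outside its binding domain → cannot satisfy Principle A.
*the musicians₂* c-commands the anaphor within its binding domain → licit binder.
*the editors₃* does not c-command the anaphor → cannot bind it.
*the witnesses₄* does not c-command the anaphor → cannot bind it.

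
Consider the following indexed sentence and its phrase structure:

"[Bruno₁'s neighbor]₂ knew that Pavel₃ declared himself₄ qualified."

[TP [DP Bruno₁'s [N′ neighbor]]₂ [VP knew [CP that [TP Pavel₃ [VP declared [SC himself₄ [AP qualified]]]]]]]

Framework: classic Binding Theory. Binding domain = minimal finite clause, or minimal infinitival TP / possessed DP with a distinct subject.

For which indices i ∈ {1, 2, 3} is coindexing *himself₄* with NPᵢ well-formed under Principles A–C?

{3}

*himself* is an anaphor, so Principle A applies: it must be bound in its binding domain.
Binding domain of *himself₄*: the embedded TP, whose subject is Pavel₃.
*Bruno₁* does not c-command the anaphor → cannot bind it.
*[Bruno₁'s neighbor]₂* c-commands the anaphor but is outside its binding domain → cannot satisfy Principle A.
*Pavel₃* c-commands the anaphor within its binding domain → licit binder.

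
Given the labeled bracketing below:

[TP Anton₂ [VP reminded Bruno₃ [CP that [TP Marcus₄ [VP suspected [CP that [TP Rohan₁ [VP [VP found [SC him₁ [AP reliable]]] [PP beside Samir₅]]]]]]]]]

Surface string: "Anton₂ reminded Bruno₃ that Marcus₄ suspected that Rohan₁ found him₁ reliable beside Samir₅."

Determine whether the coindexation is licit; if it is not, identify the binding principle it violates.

Principle B

The two coindexed NPs are *Rohan₁* and *him₁*.
*him₁* is a pronoun. Its binding domain is the embedded TP, whose subject is Rohan₁.
*Rohan₁* c-commands it within that domain and carries the same index.
The pronoun is locally bound → Principle B violation.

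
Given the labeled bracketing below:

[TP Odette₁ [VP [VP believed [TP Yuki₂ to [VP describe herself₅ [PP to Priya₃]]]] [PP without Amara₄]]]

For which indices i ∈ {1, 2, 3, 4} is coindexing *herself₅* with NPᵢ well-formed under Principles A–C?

*herself* is an anaphor, so Principle A applies: it must be bound in its binding domain.
Binding domain of *herself₅*: the embedded TP, whose subject is Yuki₂.
*Odette₁* c-commands the anaphor but is outside its binding domain → cannot satisfy Principle A.
*Yuki₂* c-commands the anaphor within its binding domain → licit binder.
*Priya₃* does not c-command the anaphor → cannot bind it.
*Amara₄* does not c-command the anaphor → cannot bind it.

{2}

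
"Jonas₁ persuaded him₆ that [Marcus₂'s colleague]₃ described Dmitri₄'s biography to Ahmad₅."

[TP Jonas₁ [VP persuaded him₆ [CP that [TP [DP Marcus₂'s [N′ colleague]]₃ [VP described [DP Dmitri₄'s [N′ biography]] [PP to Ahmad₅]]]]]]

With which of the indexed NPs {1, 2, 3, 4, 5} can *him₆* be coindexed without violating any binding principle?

none

*him* is a pronoun, so Principle B applies: it must be free in its binding domain.
Binding domain of *him₆*: the matrix TP, whose subject is Jonas₁.
*Jonas₁* c-commands the pronoun within its binding domain → coindexation would violate Principle B.
*Marcus₂*: the pronoun c-commands this R-expression → coindexation would violate Principle C on *Marcus₂*.
*[Marcus₂'s colleague]₃*: the pronoun c-commands this R-expression → coindexation would violate Principle C on *[Marcus₂'s colleague]₃*.
*Dmitri₄*: the pronoun c-commands this R-expression → coindexation would violate Principle C on *Dmitri₄*.
*Ahmad₅*: the pronoun c-commands this R-expression → coindexation would violate Principle C on *Ahmad₅*.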